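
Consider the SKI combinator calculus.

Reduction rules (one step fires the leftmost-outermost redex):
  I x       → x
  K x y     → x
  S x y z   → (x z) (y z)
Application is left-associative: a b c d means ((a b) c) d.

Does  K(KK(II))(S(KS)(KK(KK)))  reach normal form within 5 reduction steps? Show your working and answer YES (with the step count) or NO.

Answer: YES — reaches normal form K in 2 ≤ 5 steps

Working:
  start: K(KK(II))(S(KS)(KK(KK)))
  step 1: KK(II)
  step 2: K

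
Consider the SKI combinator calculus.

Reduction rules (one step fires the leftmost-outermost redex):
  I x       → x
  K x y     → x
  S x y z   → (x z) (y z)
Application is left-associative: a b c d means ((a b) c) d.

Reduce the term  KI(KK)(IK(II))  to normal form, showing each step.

  start: KI(KK)(IK(II))
  →1  I(IK(II))
  →2  IK(II)
  →3  K(II)
  →4  KI

Answer: normal form = KI  (in 4 steps)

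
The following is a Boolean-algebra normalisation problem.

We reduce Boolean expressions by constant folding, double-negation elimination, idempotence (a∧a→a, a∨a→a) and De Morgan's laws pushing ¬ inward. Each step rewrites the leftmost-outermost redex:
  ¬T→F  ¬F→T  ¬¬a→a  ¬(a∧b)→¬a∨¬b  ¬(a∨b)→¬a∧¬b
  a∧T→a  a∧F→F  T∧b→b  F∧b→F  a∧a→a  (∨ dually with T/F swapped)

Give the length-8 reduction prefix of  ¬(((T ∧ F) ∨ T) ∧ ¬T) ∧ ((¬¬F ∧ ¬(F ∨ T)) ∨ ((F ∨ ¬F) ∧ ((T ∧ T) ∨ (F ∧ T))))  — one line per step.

  start: ¬(((T ∧ F) ∨ T) ∧ ¬T) ∧ ((¬¬F ∧ ¬(F ∨ T)) ∨ ((F ∨ ¬F) ∧ ((T ∧ T) ∨ (F ∧ T))))
  [1] (¬((T ∧ F) ∨ T) ∨ ¬¬T) ∧ ((¬¬F ∧ ¬(F ∨ T)) ∨ ((F ∨ ¬F) ∧ ((T ∧ T) ∨ (F ∧ T))))
  [2] ((¬(T ∧ F) ∧ ¬T) ∨ ¬¬T) ∧ ((¬¬F ∧ ¬(F ∨ T)) ∨ ((F ∨ ¬F) ∧ ((T ∧ T) ∨ (F ∧ T))))
  [3] (((¬T ∨ ¬F) ∧ ¬T) ∨ ¬¬T) ∧ ((¬¬F ∧ ¬(F ∨ T)) ∨ ((F ∨ ¬F) ∧ ((T ∧ T) ∨ (F ∧ T))))
  [4] (((F ∨ ¬F) ∧ ¬T) ∨ ¬¬T) ∧ ((¬¬F ∧ ¬(F ∨ T)) ∨ ((F ∨ ¬F) ∧ ((T ∧ T) ∨ (F ∧ T))))
  [5] ((¬F ∧ ¬T) ∨ ¬¬T) ∧ ((¬¬F ∧ ¬(F ∨ T)) ∨ ((F ∨ ¬F) ∧ ((T ∧ T) ∨ (F ∧ T))))
  [6] ((T ∧ ¬T) ∨ ¬¬T) ∧ ((¬¬F ∧ ¬(F ∨ T)) ∨ ((F ∨ ¬F) ∧ ((T ∧ T) ∨ (F ∧ T))))
  [7] (¬T ∨ ¬¬T) ∧ ((¬¬F ∧ ¬(F ∨ T)) ∨ ((F ∨ ¬F) ∧ ((T ∧ T) ∨ (F ∧ T))))
  [8] (F ∨ ¬¬T) ∧ ((¬¬F ∧ ¬(F ∨ T)) ∨ ((F ∨ ¬F) ∧ ((T ∧ T) ∨ (F ∧ T))))

Answer: after 8 steps: (F ∨ ¬¬T) ∧ ((¬¬F ∧ ¬(F ∨ T)) ∨ ((F ∨ ¬F) ∧ ((T ∧ T) ∨ (F ∧ T))))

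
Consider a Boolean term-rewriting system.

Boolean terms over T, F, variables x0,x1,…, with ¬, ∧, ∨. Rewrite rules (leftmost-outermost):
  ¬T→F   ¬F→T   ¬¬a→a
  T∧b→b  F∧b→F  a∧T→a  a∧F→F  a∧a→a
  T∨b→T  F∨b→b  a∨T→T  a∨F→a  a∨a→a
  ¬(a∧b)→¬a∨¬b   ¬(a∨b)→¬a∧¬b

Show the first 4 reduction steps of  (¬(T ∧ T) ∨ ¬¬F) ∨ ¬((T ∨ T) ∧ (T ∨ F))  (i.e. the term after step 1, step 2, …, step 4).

  start: (¬(T ∧ T) ∨ ¬¬F) ∨ ¬((T ∨ T) ∧ (T ∨ F))
  [1] ((¬T ∨ ¬T) ∨ ¬¬F) ∨ ¬((T ∨ T) ∧ (T ∨ F))
  [2] (¬T ∨ ¬¬F) ∨ ¬((T ∨ T) ∧ (T ∨ F))
  [3] (F ∨ ¬¬F) ∨ ¬((T ∨ T) ∧ (T ∨ F))
  [4] ¬¬F ∨ ¬((T ∨ T) ∧ (T ∨ F))

Answer: after 4 steps: ¬¬F ∨ ¬((T ∨ T) ∧ (T ∨ F))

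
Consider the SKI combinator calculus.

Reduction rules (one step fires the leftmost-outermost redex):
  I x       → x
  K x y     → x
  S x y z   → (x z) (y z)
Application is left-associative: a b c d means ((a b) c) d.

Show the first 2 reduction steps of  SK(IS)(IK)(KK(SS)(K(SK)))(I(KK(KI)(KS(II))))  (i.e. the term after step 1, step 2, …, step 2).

  start: SK(IS)(IK)(KK(SS)(K(SK)))(I(KK(KI)(KS(II))))
  step 1: K(IK)(IS(IK))(KK(SS)(K(SK)))(I(KK(KI)(KS(II))))
  step 2: IK(KK(SS)(K(SK)))(I(KK(KI)(KS(II))))

Answer: after 2 steps: IK(KK(SS)(K(SK)))(I(KK(KI)(KS(II))))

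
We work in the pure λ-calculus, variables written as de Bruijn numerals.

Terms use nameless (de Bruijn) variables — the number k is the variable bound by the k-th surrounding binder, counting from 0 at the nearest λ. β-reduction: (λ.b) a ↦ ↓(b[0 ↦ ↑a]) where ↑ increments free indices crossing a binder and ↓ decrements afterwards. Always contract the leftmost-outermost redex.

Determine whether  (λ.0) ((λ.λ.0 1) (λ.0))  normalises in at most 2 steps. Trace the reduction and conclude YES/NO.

  start: (λ.0) ((λ.λ.0 1) (λ.0))
  step 1: (λ.λ.0 1) (λ.0)
  step 2: λ.0 (λ.0)

Answer: YES — reaches normal form λ.0 (λ.0) in 2 ≤ 2 steps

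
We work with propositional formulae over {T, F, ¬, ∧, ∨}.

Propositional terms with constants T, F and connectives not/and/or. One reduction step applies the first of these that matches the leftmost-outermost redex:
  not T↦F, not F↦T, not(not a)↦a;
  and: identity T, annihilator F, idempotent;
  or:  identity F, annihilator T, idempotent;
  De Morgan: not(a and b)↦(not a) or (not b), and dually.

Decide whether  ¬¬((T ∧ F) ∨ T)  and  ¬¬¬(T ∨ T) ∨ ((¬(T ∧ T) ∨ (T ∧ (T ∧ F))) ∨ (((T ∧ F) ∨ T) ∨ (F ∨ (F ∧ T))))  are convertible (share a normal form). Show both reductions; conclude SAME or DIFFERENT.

Answer: SAME — A ⇓ T, B ⇓ T

Reduction:
Term A:
  start: ¬¬((T ∧ F) ∨ T)
  →1  (T ∧ F) ∨ T
  →2  T

Term B:
  start: ¬¬¬(T ∨ T) ∨ ((¬(T ∧ T) ∨ (T ∧ (T ∧ F))) ∨ (((T ∧ F) ∨ T) ∨ (F ∨ (F ∧ T))))
  →1  ¬(T ∨ T) ∨ ((¬(T ∧ T) ∨ (T ∧ (T ∧ F))) ∨ (((T ∧ F) ∨ T) ∨ (F ∨ (F ∧ T))))
  →2  (¬T ∧ ¬T) ∨ ((¬(T ∧ T) ∨ (T ∧ (T ∧ F))) ∨ (((T ∧ F) ∨ T) ∨ (F ∨ (F ∧ T))))
  →3  ¬T ∨ ((¬(T ∧ T) ∨ (T ∧ (T ∧ F))) ∨ (((T ∧ F) ∨ T) ∨ (F ∨ (F ∧ T))))
  →4  F ∨ ((¬(T ∧ T) ∨ (T ∧ (T ∧ F))) ∨ (((T ∧ F) ∨ T) ∨ (F ∨ (F ∧ T))))
  →5  (¬(T ∧ T) ∨ (T ∧ (T ∧ F))) ∨ (((T ∧ F) ∨ T) ∨ (F ∨ (F ∧ T)))
  →6  ((¬T ∨ ¬T) ∨ (T ∧ (T ∧ F))) ∨ (((T ∧ F) ∨ T) ∨ (F ∨ (F ∧ T)))
  →7  (¬T ∨ (T ∧ (T ∧ F))) ∨ (((T ∧ F) ∨ T) ∨ (F ∨ (F ∧ T)))
  →8  (F ∨ (T ∧ (T ∧ F))) ∨ (((T ∧ F) ∨ T) ∨ (F ∨ (F ∧ T)))
  →9  (T ∧ (T ∧ F)) ∨ (((T ∧ F) ∨ T) ∨ (F ∨ (F ∧ T)))
  →10  (T ∧ F) ∨ (((T ∧ F) ∨ T) ∨ (F ∨ (F ∧ T)))
  →11  F ∨ (((T ∧ F) ∨ T) ∨ (F ∨ (F ∧ T)))
  →12  ((T ∧ F) ∨ T) ∨ (F ∨ (F ∧ T))
  →13  T ∨ (F ∨ (F ∧ T))
  →14  T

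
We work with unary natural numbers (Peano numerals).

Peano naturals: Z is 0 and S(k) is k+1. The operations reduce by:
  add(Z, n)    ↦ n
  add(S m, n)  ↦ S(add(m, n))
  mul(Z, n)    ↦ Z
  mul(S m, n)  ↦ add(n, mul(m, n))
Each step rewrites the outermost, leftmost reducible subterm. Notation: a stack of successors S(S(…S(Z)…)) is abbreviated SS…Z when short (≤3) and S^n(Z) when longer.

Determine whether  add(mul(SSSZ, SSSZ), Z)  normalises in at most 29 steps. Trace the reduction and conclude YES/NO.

Answer: YES — reaches normal form S^9(Z) in 26 ≤ 29 steps

Reduction:
  start: add(mul(SSSZ, SSSZ), Z)
  →1  add(add(SSSZ, mul(SSZ, SSSZ)), Z)
  →2  add(S(add(SSZ, mul(SSZ, SSSZ))), Z)
  →3  S(add(add(SSZ, mul(SSZ, SSSZ)), Z))
  →4  S(add(S(add(SZ, mul(SSZ, SSSZ))), Z))
  →5  S(S(add(add(SZ, mul(SSZ, SSSZ)), Z)))
  →6  S(S(add(S(add(Z, mul(SSZ, SSSZ))), Z)))
  →7  S(S(S(add(add(Z, mul(SSZ, SSSZ)), Z))))
  →8  S(S(S(add(mul(SSZ, SSSZ), Z))))
  →9  S(S(S(add(add(SSSZ, mul(SZ, SSSZ)), Z))))
  →10  S(S(S(add(S(add(SSZ, mul(SZ, SSSZ))), Z))))
  →11  S(S(S(S(add(add(SSZ, mul(SZ, SSSZ)), Z)))))
  →12  S(S(S(S(add(S(add(SZ, mul(SZ, SSSZ))), Z)))))
  →13  S(S(S(S(S(add(add(SZ, mul(SZ, SSSZ)), Z))))))
  →14  S(S(S(S(S(add(S(add(Z, mul(SZ, SSSZ))), Z))))))
  →15  S(S(S(S(S(S(add(add(Z, mul(SZ, SSSZ)), Z)))))))
  →16  S(S(S(S(S(S(add(mul(SZ, SSSZ), Z)))))))
  →17  S(S(S(S(S(S(add(add(SSSZ, mul(Z, SSSZ)), Z)))))))
  →18  S(S(S(S(S(S(add(S(add(SSZ, mul(Z, SSSZ))), Z)))))))
  →19  S(S(S(S(S(S(S(add(add(SSZ, mul(Z, SSSZ)), Z))))))))
  →20  S(S(S(S(S(S(S(add(S(add(SZ, mul(Z, SSSZ))), Z))))))))
  →21  S(S(S(S(S(S(S(S(add(add(SZ, mul(Z, SSSZ)), Z)))))))))
  →22  S(S(S(S(S(S(S(S(add(S(add(Z, mul(Z, SSSZ))), Z)))))))))
  →23  S(S(S(S(S(S(S(S(S(add(add(Z, mul(Z, SSSZ)), Z))))))))))
  →24  S(S(S(S(S(S(S(S(S(add(mul(Z, SSSZ), Z))))))))))
  →25  S(S(S(S(S(S(S(S(S(add(Z, Z))))))))))
  →26  S^9(Z)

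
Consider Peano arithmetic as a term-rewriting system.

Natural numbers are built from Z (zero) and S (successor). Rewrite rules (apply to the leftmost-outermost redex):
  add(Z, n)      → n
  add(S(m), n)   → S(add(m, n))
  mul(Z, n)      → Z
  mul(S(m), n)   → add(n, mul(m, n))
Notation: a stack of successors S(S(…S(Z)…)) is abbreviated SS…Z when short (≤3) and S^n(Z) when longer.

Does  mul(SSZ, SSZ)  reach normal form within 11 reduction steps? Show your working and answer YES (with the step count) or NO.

  start: mul(SSZ, SSZ)
  step 1: add(SSZ, mul(SZ, SSZ))
  step 2: S(add(SZ, mul(SZ, SSZ)))
  step 3: S(S(add(Z, mul(SZ, SSZ))))
  step 4: S(S(mul(SZ, SSZ)))
  step 5: S(S(add(SSZ, mul(Z, SSZ))))
  step 6: S(S(S(add(SZ, mul(Z, SSZ)))))
  step 7: S(S(S(S(add(Z, mul(Z, SSZ))))))
  step 8: S(S(S(S(mul(Z, SSZ)))))
  step 9: S^4(Z)

Answer: YES — reaches normal form S^4(Z) in 9 ≤ 11 steps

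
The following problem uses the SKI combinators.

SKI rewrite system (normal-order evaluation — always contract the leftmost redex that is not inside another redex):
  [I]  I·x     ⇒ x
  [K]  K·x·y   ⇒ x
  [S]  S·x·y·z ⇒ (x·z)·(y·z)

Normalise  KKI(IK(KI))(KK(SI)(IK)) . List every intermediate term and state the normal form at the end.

  start: KKI(IK(KI))(KK(SI)(IK))
  [1] K(IK(KI))(KK(SI)(IK))
  [2] IK(KI)
  [3] K(KI)

Answer: normal form = K(KI)  (in 3 steps)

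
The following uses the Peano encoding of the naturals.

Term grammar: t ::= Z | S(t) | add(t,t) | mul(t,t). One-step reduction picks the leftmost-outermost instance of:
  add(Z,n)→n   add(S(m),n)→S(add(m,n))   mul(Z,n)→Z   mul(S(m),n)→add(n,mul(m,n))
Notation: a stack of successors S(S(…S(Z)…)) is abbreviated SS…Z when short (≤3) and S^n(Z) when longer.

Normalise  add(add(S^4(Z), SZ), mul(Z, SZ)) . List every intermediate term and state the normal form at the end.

  start: add(add(S^4(Z), SZ), mul(Z, SZ))
  [1] add(S(add(SSSZ, SZ)), mul(Z, SZ))
  [2] S(add(add(SSSZ, SZ), mul(Z, SZ)))
  [3] S(add(S(add(SSZ, SZ)), mul(Z, SZ)))
  [4] S(S(add(add(SSZ, SZ), mul(Z, SZ))))
  [5] S(S(add(S(add(SZ, SZ)), mul(Z, SZ))))
  [6] S(S(S(add(add(SZ, SZ), mul(Z, SZ)))))
  [7] S(S(S(add(S(add(Z, SZ)), mul(Z, SZ)))))
  [8] S(S(S(S(add(add(Z, SZ), mul(Z, SZ))))))
  [9] S(S(S(S(add(SZ, mul(Z, SZ))))))
  [10] S(S(S(S(S(add(Z, mul(Z, SZ)))))))
  [11] S(S(S(S(S(mul(Z, SZ))))))
  [12] S^5(Z)

Answer: normal form = S^5(Z)  (in 12 steps)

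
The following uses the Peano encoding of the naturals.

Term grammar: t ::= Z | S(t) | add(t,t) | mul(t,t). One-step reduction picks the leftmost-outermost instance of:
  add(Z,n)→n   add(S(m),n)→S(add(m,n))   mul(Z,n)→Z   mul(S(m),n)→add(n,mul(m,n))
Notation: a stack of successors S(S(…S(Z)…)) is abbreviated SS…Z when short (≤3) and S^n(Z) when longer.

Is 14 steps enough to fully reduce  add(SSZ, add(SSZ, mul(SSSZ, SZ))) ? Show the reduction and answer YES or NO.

Answer: NO — after 14 steps the term is S(S(S(S(S(S(S(add(Z, mul(Z, SZ))))))))), not yet normal

Working:
  start: add(SSZ, add(SSZ, mul(SSSZ, SZ)))
  [1] S(add(SZ, add(SSZ, mul(SSSZ, SZ))))
  [2] S(S(add(Z, add(SSZ, mul(SSSZ, SZ)))))
  [3] S(S(add(SSZ, mul(SSSZ, SZ))))
  [4] S(S(S(add(SZ, mul(SSSZ, SZ)))))
  [5] S(S(S(S(add(Z, mul(SSSZ, SZ))))))
  [6] S(S(S(S(mul(SSSZ, SZ)))))
  [7] S(S(S(S(add(SZ, mul(SSZ, SZ))))))
  [8] S(S(S(S(S(add(Z, mul(SSZ, SZ)))))))
  [9] S(S(S(S(S(mul(SSZ, SZ))))))
  [10] S(S(S(S(S(add(SZ, mul(SZ, SZ)))))))
  [11] S(S(S(S(S(S(add(Z, mul(SZ, SZ))))))))
  [12] S(S(S(S(S(S(mul(SZ, SZ)))))))
  [13] S(S(S(S(S(S(add(SZ, mul(Z, SZ))))))))
  [14] S(S(S(S(S(S(S(add(Z, mul(Z, SZ)))))))))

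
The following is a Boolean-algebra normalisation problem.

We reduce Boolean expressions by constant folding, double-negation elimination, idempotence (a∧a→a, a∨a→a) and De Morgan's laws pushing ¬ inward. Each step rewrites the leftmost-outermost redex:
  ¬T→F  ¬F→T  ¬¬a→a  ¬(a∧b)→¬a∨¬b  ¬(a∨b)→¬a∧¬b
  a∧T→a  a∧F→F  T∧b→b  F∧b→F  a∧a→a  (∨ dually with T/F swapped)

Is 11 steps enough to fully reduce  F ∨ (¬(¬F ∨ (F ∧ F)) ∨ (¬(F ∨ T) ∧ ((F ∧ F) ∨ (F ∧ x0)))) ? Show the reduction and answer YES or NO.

  start: F ∨ (¬(¬F ∨ (F ∧ F)) ∨ (¬(F ∨ T) ∧ ((F ∧ F) ∨ (F ∧ x0))))
  [1] ¬(¬F ∨ (F ∧ F)) ∨ (¬(F ∨ T) ∧ ((F ∧ F) ∨ (F ∧ x0)))
  [2] (¬¬F ∧ ¬(F ∧ F)) ∨ (¬(F ∨ T) ∧ ((F ∧ F) ∨ (F ∧ x0)))
  [3] (F ∧ ¬(F ∧ F)) ∨ (¬(F ∨ T) ∧ ((F ∧ F) ∨ (F ∧ x0)))
  [4] F ∨ (¬(F ∨ T) ∧ ((F ∧ F) ∨ (F ∧ x0)))
  [5] ¬(F ∨ T) ∧ ((F ∧ F) ∨ (F ∧ x0))
  [6] (¬F ∧ ¬T) ∧ ((F ∧ F) ∨ (F ∧ x0))
  [7] (T ∧ ¬T) ∧ ((F ∧ F) ∨ (F ∧ x0))
  [8] ¬T ∧ ((F ∧ F) ∨ (F ∧ x0))
  [9] F ∧ ((F ∧ F) ∨ (F ∧ x0))
  [10] F

Answer: YES — reaches normal form F in 10 ≤ 11 steps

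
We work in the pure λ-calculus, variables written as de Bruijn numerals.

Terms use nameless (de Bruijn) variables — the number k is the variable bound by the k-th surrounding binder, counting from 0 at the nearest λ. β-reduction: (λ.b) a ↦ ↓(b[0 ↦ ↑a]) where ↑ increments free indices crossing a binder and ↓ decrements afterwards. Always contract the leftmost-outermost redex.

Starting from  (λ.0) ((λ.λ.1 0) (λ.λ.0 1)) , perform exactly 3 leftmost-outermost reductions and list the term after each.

Answer: after 3 steps: λ.λ.0 1

Working:
  start: (λ.0) ((λ.λ.1 0) (λ.λ.0 1))
  [1] (λ.λ.1 0) (λ.λ.0 1)
  [2] λ.(λ.λ.0 1) 0
  [3] λ.λ.0 1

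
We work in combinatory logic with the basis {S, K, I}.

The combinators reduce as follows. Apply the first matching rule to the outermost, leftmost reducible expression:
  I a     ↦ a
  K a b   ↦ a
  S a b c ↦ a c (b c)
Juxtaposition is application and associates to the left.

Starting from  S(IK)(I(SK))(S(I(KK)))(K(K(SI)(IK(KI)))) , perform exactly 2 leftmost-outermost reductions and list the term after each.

  start: S(IK)(I(SK))(S(I(KK)))(K(K(SI)(IK(KI))))
  →1  IK(S(I(KK)))(I(SK)(S(I(KK))))(K(K(SI)(IK(KI))))
  →2  K(S(I(KK)))(I(SK)(S(I(KK))))(K(K(SI)(IK(KI))))

Answer: after 2 steps: K(S(I(KK)))(I(SK)(S(I(KK))))(K(K(SI)(IK(KI))))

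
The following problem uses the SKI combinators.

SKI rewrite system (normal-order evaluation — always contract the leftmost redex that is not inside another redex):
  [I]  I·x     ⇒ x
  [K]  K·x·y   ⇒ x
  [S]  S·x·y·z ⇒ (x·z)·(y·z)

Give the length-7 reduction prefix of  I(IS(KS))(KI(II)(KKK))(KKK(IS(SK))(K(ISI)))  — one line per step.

  start: I(IS(KS))(KI(II)(KKK))(KKK(IS(SK))(K(ISI)))
  [1] IS(KS)(KI(II)(KKK))(KKK(IS(SK))(K(ISI)))
  [2] S(KS)(KI(II)(KKK))(KKK(IS(SK))(K(ISI)))
  [3] KS(KKK(IS(SK))(K(ISI)))(KI(II)(KKK)(KKK(IS(SK))(K(ISI))))
  [4] S(KI(II)(KKK)(KKK(IS(SK))(K(ISI))))
  [5] S(I(KKK)(KKK(IS(SK))(K(ISI))))
  [6] S(KKK(KKK(IS(SK))(K(ISI))))
  [7] S(K(KKK(IS(SK))(K(ISI))))

Answer: after 7 steps: S(K(KKK(IS(SK))(K(ISI))))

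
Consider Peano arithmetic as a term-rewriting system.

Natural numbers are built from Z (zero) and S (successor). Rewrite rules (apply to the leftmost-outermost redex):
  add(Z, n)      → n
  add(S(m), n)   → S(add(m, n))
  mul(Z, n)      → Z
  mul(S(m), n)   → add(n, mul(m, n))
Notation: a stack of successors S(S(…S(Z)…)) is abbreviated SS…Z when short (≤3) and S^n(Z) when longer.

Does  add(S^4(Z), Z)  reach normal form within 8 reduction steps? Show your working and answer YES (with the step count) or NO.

Answer: YES — reaches normal form S^4(Z) in 5 ≤ 8 steps

Derivation:
  start: add(S^4(Z), Z)
  step 1: S(add(SSSZ, Z))
  step 2: S(S(add(SSZ, Z)))
  step 3: S(S(S(add(SZ, Z))))
  step 4: S(S(S(S(add(Z, Z)))))
  step 5: S^4(Z)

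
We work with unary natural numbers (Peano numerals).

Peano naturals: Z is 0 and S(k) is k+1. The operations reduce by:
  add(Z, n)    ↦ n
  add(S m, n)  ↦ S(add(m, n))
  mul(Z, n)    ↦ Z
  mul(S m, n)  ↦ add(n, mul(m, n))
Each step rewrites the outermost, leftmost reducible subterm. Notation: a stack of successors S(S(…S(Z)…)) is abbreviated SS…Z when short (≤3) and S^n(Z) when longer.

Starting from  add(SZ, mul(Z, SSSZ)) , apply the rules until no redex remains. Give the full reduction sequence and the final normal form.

  start: add(SZ, mul(Z, SSSZ))
  →1  S(add(Z, mul(Z, SSSZ)))
  →2  S(mul(Z, SSSZ))
  →3  SZ

Answer: normal form = SZ  (in 3 steps)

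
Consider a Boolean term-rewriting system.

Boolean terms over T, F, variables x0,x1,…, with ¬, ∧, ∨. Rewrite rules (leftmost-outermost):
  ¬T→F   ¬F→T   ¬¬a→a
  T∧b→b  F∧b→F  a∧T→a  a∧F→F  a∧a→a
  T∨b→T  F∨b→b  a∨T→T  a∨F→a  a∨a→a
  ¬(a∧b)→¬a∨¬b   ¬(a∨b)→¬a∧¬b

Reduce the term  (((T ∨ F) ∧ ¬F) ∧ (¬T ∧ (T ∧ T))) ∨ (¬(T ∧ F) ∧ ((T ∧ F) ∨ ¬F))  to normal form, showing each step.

Answer: normal form = T  (in 15 steps)

Derivation:
  start: (((T ∨ F) ∧ ¬F) ∧ (¬T ∧ (T ∧ T))) ∨ (¬(T ∧ F) ∧ ((T ∧ F) ∨ ¬F))
  →1  ((T ∧ ¬F) ∧ (¬T ∧ (T ∧ T))) ∨ (¬(T ∧ F) ∧ ((T ∧ F) ∨ ¬F))
  →2  (¬F ∧ (¬T ∧ (T ∧ T))) ∨ (¬(T ∧ F) ∧ ((T ∧ F) ∨ ¬F))
  →3  (T ∧ (¬T ∧ (T ∧ T))) ∨ (¬(T ∧ F) ∧ ((T ∧ F) ∨ ¬F))
  →4  (¬T ∧ (T ∧ T)) ∨ (¬(T ∧ F) ∧ ((T ∧ F) ∨ ¬F))
  →5  (F ∧ (T ∧ T)) ∨ (¬(T ∧ F) ∧ ((T ∧ F) ∨ ¬F))
  →6  F ∨ (¬(T ∧ F) ∧ ((T ∧ F) ∨ ¬F))
  →7  ¬(T ∧ F) ∧ ((T ∧ F) ∨ ¬F)
  →8  (¬T ∨ ¬F) ∧ ((T ∧ F) ∨ ¬F)
  →9  (F ∨ ¬F) ∧ ((T ∧ F) ∨ ¬F)
  →10  ¬F ∧ ((T ∧ F) ∨ ¬F)
  →11  T ∧ ((T ∧ F) ∨ ¬F)
  →12  (T ∧ F) ∨ ¬F
  →13  F ∨ ¬F
  →14  ¬F
  →15  T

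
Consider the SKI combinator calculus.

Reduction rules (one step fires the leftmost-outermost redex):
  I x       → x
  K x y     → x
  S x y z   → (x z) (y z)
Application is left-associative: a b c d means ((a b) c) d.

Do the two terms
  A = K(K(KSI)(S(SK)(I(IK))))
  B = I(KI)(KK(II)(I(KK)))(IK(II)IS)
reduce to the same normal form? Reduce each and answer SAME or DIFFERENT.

Term A:
  start: K(K(KSI)(S(SK)(I(IK))))
  →1  K(KSI)
  →2  KS

Term B:
  start: I(KI)(KK(II)(I(KK)))(IK(II)IS)
  →1  KI(KK(II)(I(KK)))(IK(II)IS)
  →2  I(IK(II)IS)
  →3  IK(II)IS
  →4  K(II)IS
  →5  IIS
  →6  IS
  →7  S

Answer: DIFFERENT — A ⇓ KS, B ⇓ S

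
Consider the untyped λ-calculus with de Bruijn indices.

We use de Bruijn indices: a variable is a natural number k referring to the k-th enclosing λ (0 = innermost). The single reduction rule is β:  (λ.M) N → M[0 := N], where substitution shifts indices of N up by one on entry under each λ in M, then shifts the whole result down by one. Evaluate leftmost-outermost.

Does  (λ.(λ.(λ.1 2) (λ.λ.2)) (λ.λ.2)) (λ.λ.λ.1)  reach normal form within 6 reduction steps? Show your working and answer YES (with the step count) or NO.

  start: (λ.(λ.(λ.1 2) (λ.λ.2)) (λ.λ.2)) (λ.λ.λ.1)
  step 1: (λ.(λ.1 (λ.λ.λ.1)) (λ.λ.2)) (λ.λ.λ.λ.λ.1)
  step 2: (λ.(λ.λ.λ.λ.λ.1) (λ.λ.λ.1)) (λ.λ.λ.λ.λ.λ.λ.1)
  step 3: (λ.λ.λ.λ.λ.1) (λ.λ.λ.1)
  step 4: λ.λ.λ.λ.1

Answer: YES — reaches normal form λ.λ.λ.λ.1 in 4 ≤ 6 steps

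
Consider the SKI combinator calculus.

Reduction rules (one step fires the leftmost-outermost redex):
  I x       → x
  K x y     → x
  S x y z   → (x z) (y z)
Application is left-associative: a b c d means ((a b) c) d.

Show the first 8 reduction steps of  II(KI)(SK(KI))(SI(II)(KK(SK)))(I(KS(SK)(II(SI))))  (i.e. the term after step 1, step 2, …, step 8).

  start: II(KI)(SK(KI))(SI(II)(KK(SK)))(I(KS(SK)(II(SI))))
  [1] I(KI)(SK(KI))(SI(II)(KK(SK)))(I(KS(SK)(II(SI))))
  [2] KI(SK(KI))(SI(II)(KK(SK)))(I(KS(SK)(II(SI))))
  [3] I(SI(II)(KK(SK)))(I(KS(SK)(II(SI))))
  [4] SI(II)(KK(SK))(I(KS(SK)(II(SI))))
  [5] I(KK(SK))(II(KK(SK)))(I(KS(SK)(II(SI))))
  [6] KK(SK)(II(KK(SK)))(I(KS(SK)(II(SI))))
  [7] K(II(KK(SK)))(I(KS(SK)(II(SI))))
  [8] II(KK(SK))

Answer: after 8 steps: II(KK(SK))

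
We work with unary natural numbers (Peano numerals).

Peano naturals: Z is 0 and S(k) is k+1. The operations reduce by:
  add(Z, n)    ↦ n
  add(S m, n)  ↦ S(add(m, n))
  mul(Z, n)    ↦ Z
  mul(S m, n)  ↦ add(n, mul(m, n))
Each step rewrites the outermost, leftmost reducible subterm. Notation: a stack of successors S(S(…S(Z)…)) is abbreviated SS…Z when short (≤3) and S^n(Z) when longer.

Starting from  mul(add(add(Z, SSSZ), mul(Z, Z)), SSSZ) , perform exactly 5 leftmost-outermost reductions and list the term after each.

  start: mul(add(add(Z, SSSZ), mul(Z, Z)), SSSZ)
  →1  mul(add(SSSZ, mul(Z, Z)), SSSZ)
  →2  mul(S(add(SSZ, mul(Z, Z))), SSSZ)
  →3  add(SSSZ, mul(add(SSZ, mul(Z, Z)), SSSZ))
  →4  S(add(SSZ, mul(add(SSZ, mul(Z, Z)), SSSZ)))
  →5  S(S(add(SZ, mul(add(SSZ, mul(Z, Z)), SSSZ))))

Answer: after 5 steps: S(S(add(SZ, mul(add(SSZ, mul(Z, Z)), SSSZ))))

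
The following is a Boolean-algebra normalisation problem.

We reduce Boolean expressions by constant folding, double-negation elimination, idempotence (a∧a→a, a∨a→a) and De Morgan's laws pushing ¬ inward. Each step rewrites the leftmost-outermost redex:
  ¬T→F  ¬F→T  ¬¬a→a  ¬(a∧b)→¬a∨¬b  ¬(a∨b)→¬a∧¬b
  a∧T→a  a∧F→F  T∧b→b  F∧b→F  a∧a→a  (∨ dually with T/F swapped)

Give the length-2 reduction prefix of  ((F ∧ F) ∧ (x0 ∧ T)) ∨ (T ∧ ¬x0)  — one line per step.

  start: ((F ∧ F) ∧ (x0 ∧ T)) ∨ (T ∧ ¬x0)
  [1] (F ∧ (x0 ∧ T)) ∨ (T ∧ ¬x0)
  [2] F ∨ (T ∧ ¬x0)

Answer: after 2 steps: F ∨ (T ∧ ¬x0)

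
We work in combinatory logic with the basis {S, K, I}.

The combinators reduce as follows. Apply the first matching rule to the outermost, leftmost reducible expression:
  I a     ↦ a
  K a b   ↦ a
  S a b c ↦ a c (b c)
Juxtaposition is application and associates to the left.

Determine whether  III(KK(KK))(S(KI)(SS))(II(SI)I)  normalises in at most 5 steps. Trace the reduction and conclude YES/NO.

Answer: YES — reaches normal form S(KI)(SS) in 5 ≤ 5 steps

Working:
  start: III(KK(KK))(S(KI)(SS))(II(SI)I)
  step 1: II(KK(KK))(S(KI)(SS))(II(SI)I)
  step 2: I(KK(KK))(S(KI)(SS))(II(SI)I)
  step 3: KK(KK)(S(KI)(SS))(II(SI)I)
  step 4: K(S(KI)(SS))(II(SI)I)
  step 5: S(KI)(SS)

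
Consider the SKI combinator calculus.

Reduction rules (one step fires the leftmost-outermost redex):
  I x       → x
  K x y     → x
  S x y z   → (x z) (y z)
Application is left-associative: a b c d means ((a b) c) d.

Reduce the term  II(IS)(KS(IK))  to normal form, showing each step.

Answer: normal form = SS  (in 4 steps)

Derivation:
  start: II(IS)(KS(IK))
  [1] I(IS)(KS(IK))
  [2] IS(KS(IK))
  [3] S(KS(IK))
  [4] SS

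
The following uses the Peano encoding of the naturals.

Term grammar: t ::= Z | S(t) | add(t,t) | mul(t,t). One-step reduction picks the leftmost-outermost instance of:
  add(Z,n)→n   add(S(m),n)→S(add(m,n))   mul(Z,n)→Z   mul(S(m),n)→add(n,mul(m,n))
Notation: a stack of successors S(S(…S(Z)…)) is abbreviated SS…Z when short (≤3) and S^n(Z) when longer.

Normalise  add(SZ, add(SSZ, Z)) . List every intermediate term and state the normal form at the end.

Answer: normal form = SSSZ  (in 5 steps)

Reduction:
  start: add(SZ, add(SSZ, Z))
  step 1: S(add(Z, add(SSZ, Z)))
  step 2: S(add(SSZ, Z))
  step 3: S(S(add(SZ, Z)))
  step 4: S(S(S(add(Z, Z))))
  step 5: SSSZ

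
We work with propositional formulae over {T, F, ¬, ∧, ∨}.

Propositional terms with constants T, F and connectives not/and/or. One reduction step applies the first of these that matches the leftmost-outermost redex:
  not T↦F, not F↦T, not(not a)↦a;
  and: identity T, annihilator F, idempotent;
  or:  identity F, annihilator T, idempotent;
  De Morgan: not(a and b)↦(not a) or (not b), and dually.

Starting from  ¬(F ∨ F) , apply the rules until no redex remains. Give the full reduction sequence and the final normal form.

Answer: normal form = T  (in 3 steps)

Reduction:
  start: ¬(F ∨ F)
  →1  ¬F ∧ ¬F
  →2  ¬F
  →3  T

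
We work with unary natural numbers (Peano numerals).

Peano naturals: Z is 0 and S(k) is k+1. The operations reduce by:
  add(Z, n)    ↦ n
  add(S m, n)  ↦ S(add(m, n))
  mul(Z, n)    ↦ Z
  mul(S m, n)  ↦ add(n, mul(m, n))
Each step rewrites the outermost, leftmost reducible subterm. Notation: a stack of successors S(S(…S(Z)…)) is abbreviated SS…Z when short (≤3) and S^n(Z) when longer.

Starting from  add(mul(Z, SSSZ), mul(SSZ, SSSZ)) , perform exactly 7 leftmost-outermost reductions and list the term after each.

  start: add(mul(Z, SSSZ), mul(SSZ, SSSZ))
  →1  add(Z, mul(SSZ, SSSZ))
  →2  mul(SSZ, SSSZ)
  →3  add(SSSZ, mul(SZ, SSSZ))
  →4  S(add(SSZ, mul(SZ, SSSZ)))
  →5  S(S(add(SZ, mul(SZ, SSSZ))))
  →6  S(S(S(add(Z, mul(SZ, SSSZ)))))
  →7  S(S(S(mul(SZ, SSSZ))))

Answer: after 7 steps: S(S(S(mul(SZ, SSSZ))))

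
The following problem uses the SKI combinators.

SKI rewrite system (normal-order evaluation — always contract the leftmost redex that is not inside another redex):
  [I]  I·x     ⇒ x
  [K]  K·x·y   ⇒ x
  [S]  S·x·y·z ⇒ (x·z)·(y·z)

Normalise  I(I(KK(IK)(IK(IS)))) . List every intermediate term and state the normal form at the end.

  start: I(I(KK(IK)(IK(IS))))
  step 1: I(KK(IK)(IK(IS)))
  step 2: KK(IK)(IK(IS))
  step 3: K(IK(IS))
  step 4: K(K(IS))
  step 5: K(KS)

Answer: normal form = K(KS)  (in 5 steps)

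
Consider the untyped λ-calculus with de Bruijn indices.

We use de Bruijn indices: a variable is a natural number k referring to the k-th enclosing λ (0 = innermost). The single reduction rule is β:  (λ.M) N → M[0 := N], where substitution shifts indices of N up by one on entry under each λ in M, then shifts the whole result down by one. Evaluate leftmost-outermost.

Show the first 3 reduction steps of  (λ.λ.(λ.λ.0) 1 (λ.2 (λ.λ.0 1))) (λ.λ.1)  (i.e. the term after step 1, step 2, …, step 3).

  start: (λ.λ.(λ.λ.0) 1 (λ.2 (λ.λ.0 1))) (λ.λ.1)
  [1] λ.(λ.λ.0) (λ.λ.1) (λ.(λ.λ.1) (λ.λ.0 1))
  [2] λ.(λ.0) (λ.(λ.λ.1) (λ.λ.0 1))
  [3] λ.λ.(λ.λ.1) (λ.λ.0 1)

Answer: after 3 steps: λ.λ.(λ.λ.1) (λ.λ.0 1)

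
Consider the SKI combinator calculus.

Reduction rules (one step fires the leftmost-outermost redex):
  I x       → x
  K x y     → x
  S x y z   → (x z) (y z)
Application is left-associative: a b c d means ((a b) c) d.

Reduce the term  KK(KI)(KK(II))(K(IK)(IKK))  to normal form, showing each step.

  start: KK(KI)(KK(II))(K(IK)(IKK))
  step 1: K(KK(II))(K(IK)(IKK))
  step 2: KK(II)
  step 3: K

Answer: normal form = K  (in 3 steps)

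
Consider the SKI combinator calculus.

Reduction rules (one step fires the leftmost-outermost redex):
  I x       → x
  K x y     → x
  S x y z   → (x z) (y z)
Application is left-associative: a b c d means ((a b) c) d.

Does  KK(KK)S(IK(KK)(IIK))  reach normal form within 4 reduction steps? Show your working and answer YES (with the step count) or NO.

Answer: YES — reaches normal form S in 2 ≤ 4 steps

Reduction:
  start: KK(KK)S(IK(KK)(IIK))
  →1  KS(IK(KK)(IIK))
  →2  S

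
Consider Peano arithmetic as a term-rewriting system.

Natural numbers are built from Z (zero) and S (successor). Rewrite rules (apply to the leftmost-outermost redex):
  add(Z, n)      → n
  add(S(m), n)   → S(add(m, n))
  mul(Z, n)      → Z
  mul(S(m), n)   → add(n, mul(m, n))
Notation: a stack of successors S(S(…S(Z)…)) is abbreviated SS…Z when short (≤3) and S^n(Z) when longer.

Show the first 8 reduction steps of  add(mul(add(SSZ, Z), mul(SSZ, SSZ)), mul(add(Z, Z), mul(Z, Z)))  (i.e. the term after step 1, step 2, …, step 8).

Answer: after 8 steps: S(add(S(add(add(Z, mul(SZ, SSZ)), mul(add(SZ, Z), mul(SSZ, SSZ)))), mul(add(Z, Z), mul(Z, Z))))

Working:
  start: add(mul(add(SSZ, Z), mul(SSZ, SSZ)), mul(add(Z, Z), mul(Z, Z)))
  [1] add(mul(S(add(SZ, Z)), mul(SSZ, SSZ)), mul(add(Z, Z), mul(Z, Z)))
  [2] add(add(mul(SSZ, SSZ), mul(add(SZ, Z), mul(SSZ, SSZ))), mul(add(Z, Z), mul(Z, Z)))
  [3] add(add(add(SSZ, mul(SZ, SSZ)), mul(add(SZ, Z), mul(SSZ, SSZ))), mul(add(Z, Z), mul(Z, Z)))
  [4] add(add(S(add(SZ, mul(SZ, SSZ))), mul(add(SZ, Z), mul(SSZ, SSZ))), mul(add(Z, Z), mul(Z, Z)))
  [5] add(S(add(add(SZ, mul(SZ, SSZ)), mul(add(SZ, Z), mul(SSZ, SSZ)))), mul(add(Z, Z), mul(Z, Z)))
  [6] S(add(add(add(SZ, mul(SZ, SSZ)), mul(add(SZ, Z), mul(SSZ, SSZ))), mul(add(Z, Z), mul(Z, Z))))
  [7] S(add(add(S(add(Z, mul(SZ, SSZ))), mul(add(SZ, Z), mul(SSZ, SSZ))), mul(add(Z, Z), mul(Z, Z))))
  [8] S(add(S(add(add(Z, mul(SZ, SSZ)), mul(add(SZ, Z), mul(SSZ, SSZ)))), mul(add(Z, Z), mul(Z, Z))))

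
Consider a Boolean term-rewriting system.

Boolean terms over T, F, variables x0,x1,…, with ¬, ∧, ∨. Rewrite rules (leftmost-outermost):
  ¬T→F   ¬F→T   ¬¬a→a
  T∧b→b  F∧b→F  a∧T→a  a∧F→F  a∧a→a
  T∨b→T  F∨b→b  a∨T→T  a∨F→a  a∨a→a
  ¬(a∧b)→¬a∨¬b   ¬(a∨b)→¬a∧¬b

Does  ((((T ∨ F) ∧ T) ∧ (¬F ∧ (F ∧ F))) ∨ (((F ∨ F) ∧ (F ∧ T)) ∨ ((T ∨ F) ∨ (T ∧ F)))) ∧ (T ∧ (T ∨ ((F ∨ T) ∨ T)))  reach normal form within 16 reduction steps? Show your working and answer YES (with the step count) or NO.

Answer: YES — reaches normal form T in 15 ≤ 16 steps

Working:
  start: ((((T ∨ F) ∧ T) ∧ (¬F ∧ (F ∧ F))) ∨ (((F ∨ F) ∧ (F ∧ T)) ∨ ((T ∨ F) ∨ (T ∧ F)))) ∧ (T ∧ (T ∨ ((F ∨ T) ∨ T)))
  step 1: (((T ∨ F) ∧ (¬F ∧ (F ∧ F))) ∨ (((F ∨ F) ∧ (F ∧ T)) ∨ ((T ∨ F) ∨ (T ∧ F)))) ∧ (T ∧ (T ∨ ((F ∨ T) ∨ T)))
  step 2: ((T ∧ (¬F ∧ (F ∧ F))) ∨ (((F ∨ F) ∧ (F ∧ T)) ∨ ((T ∨ F) ∨ (T ∧ F)))) ∧ (T ∧ (T ∨ ((F ∨ T) ∨ T)))
  step 3: ((¬F ∧ (F ∧ F)) ∨ (((F ∨ F) ∧ (F ∧ T)) ∨ ((T ∨ F) ∨ (T ∧ F)))) ∧ (T ∧ (T ∨ ((F ∨ T) ∨ T)))
  step 4: ((T ∧ (F ∧ F)) ∨ (((F ∨ F) ∧ (F ∧ T)) ∨ ((T ∨ F) ∨ (T ∧ F)))) ∧ (T ∧ (T ∨ ((F ∨ T) ∨ T)))
  step 5: ((F ∧ F) ∨ (((F ∨ F) ∧ (F ∧ T)) ∨ ((T ∨ F) ∨ (T ∧ F)))) ∧ (T ∧ (T ∨ ((F ∨ T) ∨ T)))
  step 6: (F ∨ (((F ∨ F) ∧ (F ∧ T)) ∨ ((T ∨ F) ∨ (T ∧ F)))) ∧ (T ∧ (T ∨ ((F ∨ T) ∨ T)))
  step 7: (((F ∨ F) ∧ (F ∧ T)) ∨ ((T ∨ F) ∨ (T ∧ F))) ∧ (T ∧ (T ∨ ((F ∨ T) ∨ T)))
  step 8: ((F ∧ (F ∧ T)) ∨ ((T ∨ F) ∨ (T ∧ F))) ∧ (T ∧ (T ∨ ((F ∨ T) ∨ T)))
  step 9: (F ∨ ((T ∨ F) ∨ (T ∧ F))) ∧ (T ∧ (T ∨ ((F ∨ T) ∨ T)))
  step 10: ((T ∨ F) ∨ (T ∧ F)) ∧ (T ∧ (T ∨ ((F ∨ T) ∨ T)))
  step 11: (T ∨ (T ∧ F)) ∧ (T ∧ (T ∨ ((F ∨ T) ∨ T)))
  step 12: T ∧ (T ∧ (T ∨ ((F ∨ T) ∨ T)))
  step 13: T ∧ (T ∨ ((F ∨ T) ∨ T))
  step 14: T ∨ ((F ∨ T) ∨ T)
  step 15: T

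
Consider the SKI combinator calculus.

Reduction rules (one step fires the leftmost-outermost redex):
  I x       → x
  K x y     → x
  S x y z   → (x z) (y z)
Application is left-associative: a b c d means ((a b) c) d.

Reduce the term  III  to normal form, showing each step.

  start: III
  step 1: II
  step 2: I

Answer: normal form = I  (in 2 steps)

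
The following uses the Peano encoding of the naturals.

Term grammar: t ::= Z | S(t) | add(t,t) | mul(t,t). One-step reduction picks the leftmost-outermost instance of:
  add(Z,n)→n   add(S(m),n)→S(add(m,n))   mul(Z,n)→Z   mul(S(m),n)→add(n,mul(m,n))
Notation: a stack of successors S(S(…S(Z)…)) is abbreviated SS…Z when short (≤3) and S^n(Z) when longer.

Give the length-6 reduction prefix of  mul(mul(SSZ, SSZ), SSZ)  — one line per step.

Answer: after 6 steps: S(S(mul(add(SZ, mul(SZ, SSZ)), SSZ)))

Derivation:
  start: mul(mul(SSZ, SSZ), SSZ)
  step 1: mul(add(SSZ, mul(SZ, SSZ)), SSZ)
  step 2: mul(S(add(SZ, mul(SZ, SSZ))), SSZ)
  step 3: add(SSZ, mul(add(SZ, mul(SZ, SSZ)), SSZ))
  step 4: S(add(SZ, mul(add(SZ, mul(SZ, SSZ)), SSZ)))
  step 5: S(S(add(Z, mul(add(SZ, mul(SZ, SSZ)), SSZ))))
  step 6: S(S(mul(add(SZ, mul(SZ, SSZ)), SSZ)))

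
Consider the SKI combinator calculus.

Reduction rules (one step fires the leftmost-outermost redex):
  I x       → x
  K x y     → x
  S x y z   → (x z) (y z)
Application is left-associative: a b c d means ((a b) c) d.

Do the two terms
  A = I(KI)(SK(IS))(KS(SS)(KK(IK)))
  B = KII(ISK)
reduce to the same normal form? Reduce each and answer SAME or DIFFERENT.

Term A:
  start: I(KI)(SK(IS))(KS(SS)(KK(IK)))
  [1] KI(SK(IS))(KS(SS)(KK(IK)))
  [2] I(KS(SS)(KK(IK)))
  [3] KS(SS)(KK(IK))
  [4] S(KK(IK))
  [5] SK

Term B:
  start: KII(ISK)
  [1] I(ISK)
  [2] ISK
  [3] SK

Answer: SAME — A ⇓ SK, B ⇓ SK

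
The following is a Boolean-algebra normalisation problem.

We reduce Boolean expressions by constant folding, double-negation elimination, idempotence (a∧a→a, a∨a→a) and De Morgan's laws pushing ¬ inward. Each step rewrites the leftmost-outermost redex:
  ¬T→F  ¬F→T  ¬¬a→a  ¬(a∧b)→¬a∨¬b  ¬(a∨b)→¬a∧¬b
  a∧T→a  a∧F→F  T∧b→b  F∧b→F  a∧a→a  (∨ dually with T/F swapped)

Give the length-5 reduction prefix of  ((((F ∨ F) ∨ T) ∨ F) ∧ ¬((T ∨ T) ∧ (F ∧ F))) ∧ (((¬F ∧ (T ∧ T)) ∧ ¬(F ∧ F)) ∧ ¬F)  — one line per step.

Answer: after 5 steps: ((¬T ∧ ¬T) ∨ ¬(F ∧ F)) ∧ (((¬F ∧ (T ∧ T)) ∧ ¬(F ∧ F)) ∧ ¬F)

Working:
  start: ((((F ∨ F) ∨ T) ∨ F) ∧ ¬((T ∨ T) ∧ (F ∧ F))) ∧ (((¬F ∧ (T ∧ T)) ∧ ¬(F ∧ F)) ∧ ¬F)
  [1] (((F ∨ F) ∨ T) ∧ ¬((T ∨ T) ∧ (F ∧ F))) ∧ (((¬F ∧ (T ∧ T)) ∧ ¬(F ∧ F)) ∧ ¬F)
  [2] (T ∧ ¬((T ∨ T) ∧ (F ∧ F))) ∧ (((¬F ∧ (T ∧ T)) ∧ ¬(F ∧ F)) ∧ ¬F)
  [3] ¬((T ∨ T) ∧ (F ∧ F)) ∧ (((¬F ∧ (T ∧ T)) ∧ ¬(F ∧ F)) ∧ ¬F)
  [4] (¬(T ∨ T) ∨ ¬(F ∧ F)) ∧ (((¬F ∧ (T ∧ T)) ∧ ¬(F ∧ F)) ∧ ¬F)
  [5] ((¬T ∧ ¬T) ∨ ¬(F ∧ F)) ∧ (((¬F ∧ (T ∧ T)) ∧ ¬(F ∧ F)) ∧ ¬F)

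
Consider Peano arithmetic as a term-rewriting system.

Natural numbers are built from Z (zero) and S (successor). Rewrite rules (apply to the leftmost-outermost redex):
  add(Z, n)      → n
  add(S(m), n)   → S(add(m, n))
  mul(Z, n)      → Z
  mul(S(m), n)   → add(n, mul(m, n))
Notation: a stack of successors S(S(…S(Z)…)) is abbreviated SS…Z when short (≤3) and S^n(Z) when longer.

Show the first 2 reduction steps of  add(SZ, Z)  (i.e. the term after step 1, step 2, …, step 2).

Answer: after 2 steps: SZ

Working:
  start: add(SZ, Z)
  [1] S(add(Z, Z))
  [2] SZ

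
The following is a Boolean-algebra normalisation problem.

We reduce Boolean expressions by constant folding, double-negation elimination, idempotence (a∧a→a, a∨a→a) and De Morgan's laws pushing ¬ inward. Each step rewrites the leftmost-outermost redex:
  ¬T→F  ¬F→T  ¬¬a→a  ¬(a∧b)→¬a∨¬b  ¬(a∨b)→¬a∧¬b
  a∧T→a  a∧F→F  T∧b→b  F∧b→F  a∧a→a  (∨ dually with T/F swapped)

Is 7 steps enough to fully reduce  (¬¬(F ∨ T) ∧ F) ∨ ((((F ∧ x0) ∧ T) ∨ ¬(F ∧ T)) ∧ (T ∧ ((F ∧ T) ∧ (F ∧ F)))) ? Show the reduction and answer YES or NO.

  start: (¬¬(F ∨ T) ∧ F) ∨ ((((F ∧ x0) ∧ T) ∨ ¬(F ∧ T)) ∧ (T ∧ ((F ∧ T) ∧ (F ∧ F))))
  [1] F ∨ ((((F ∧ x0) ∧ T) ∨ ¬(F ∧ T)) ∧ (T ∧ ((F ∧ T) ∧ (F ∧ F))))
  [2] (((F ∧ x0) ∧ T) ∨ ¬(F ∧ T)) ∧ (T ∧ ((F ∧ T) ∧ (F ∧ F)))
  [3] ((F ∧ x0) ∨ ¬(F ∧ T)) ∧ (T ∧ ((F ∧ T) ∧ (F ∧ F)))
  [4] (F ∨ ¬(F ∧ T)) ∧ (T ∧ ((F ∧ T) ∧ (F ∧ F)))
  [5] ¬(F ∧ T) ∧ (T ∧ ((F ∧ T) ∧ (F ∧ F)))
  [6] (¬F ∨ ¬T) ∧ (T ∧ ((F ∧ T) ∧ (F ∧ F)))
  [7] (T ∨ ¬T) ∧ (T ∧ ((F ∧ T) ∧ (F ∧ F)))

Answer: NO — after 7 steps the term is (T ∨ ¬T) ∧ (T ∧ ((F ∧ T) ∧ (F ∧ F))), not yet normal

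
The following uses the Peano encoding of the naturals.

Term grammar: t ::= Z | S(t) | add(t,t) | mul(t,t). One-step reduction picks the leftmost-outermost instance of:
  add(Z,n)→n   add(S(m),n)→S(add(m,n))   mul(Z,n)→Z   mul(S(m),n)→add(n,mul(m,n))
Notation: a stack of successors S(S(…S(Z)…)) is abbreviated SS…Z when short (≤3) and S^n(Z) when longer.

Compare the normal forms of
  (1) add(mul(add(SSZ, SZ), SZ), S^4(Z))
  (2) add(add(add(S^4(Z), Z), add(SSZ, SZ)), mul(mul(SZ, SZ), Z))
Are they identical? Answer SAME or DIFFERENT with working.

Answer: SAME — A ⇓ S^7(Z), B ⇓ S^7(Z)

Reduction:
Term A:
  start: add(mul(add(SSZ, SZ), SZ), S^4(Z))
  [1] add(mul(S(add(SZ, SZ)), SZ), S^4(Z))
  [2] add(add(SZ, mul(add(SZ, SZ), SZ)), S^4(Z))
  [3] add(S(add(Z, mul(add(SZ, SZ), SZ))), S^4(Z))
  [4] S(add(add(Z, mul(add(SZ, SZ), SZ)), S^4(Z)))
  [5] S(add(mul(add(SZ, SZ), SZ), S^4(Z)))
  [6] S(add(mul(S(add(Z, SZ)), SZ), S^4(Z)))
  [7] S(add(add(SZ, mul(add(Z, SZ), SZ)), S^4(Z)))
  [8] S(add(S(add(Z, mul(add(Z, SZ), SZ))), S^4(Z)))
  [9] S(S(add(add(Z, mul(add(Z, SZ), SZ)), S^4(Z))))
  [10] S(S(add(mul(add(Z, SZ), SZ), S^4(Z))))
  [11] S(S(add(mul(SZ, SZ), S^4(Z))))
  [12] S(S(add(add(SZ, mul(Z, SZ)), S^4(Z))))
  [13] S(S(add(S(add(Z, mul(Z, SZ))), S^4(Z))))
  [14] S(S(S(add(add(Z, mul(Z, SZ)), S^4(Z)))))
  [15] S(S(S(add(mul(Z, SZ), S^4(Z)))))
  [16] S(S(S(add(Z, S^4(Z)))))
  [17] S^7(Z)

Term B:
  start: add(add(add(S^4(Z), Z), add(SSZ, SZ)), mul(mul(SZ, SZ), Z))
  [1] add(add(S(add(SSSZ, Z)), add(SSZ, SZ)), mul(mul(SZ, SZ), Z))
  [2] add(S(add(add(SSSZ, Z), add(SSZ, SZ))), mul(mul(SZ, SZ), Z))
  [3] S(add(add(add(SSSZ, Z), add(SSZ, SZ)), mul(mul(SZ, SZ), Z)))
  [4] S(add(add(S(add(SSZ, Z)), add(SSZ, SZ)), mul(mul(SZ, SZ), Z)))
  [5] S(add(S(add(add(SSZ, Z), add(SSZ, SZ))), mul(mul(SZ, SZ), Z)))
  [6] S(S(add(add(add(SSZ, Z), add(SSZ, SZ)), mul(mul(SZ, SZ), Z))))
  [7] S(S(add(add(S(add(SZ, Z)), add(SSZ, SZ)), mul(mul(SZ, SZ), Z))))
  [8] S(S(add(S(add(add(SZ, Z), add(SSZ, SZ))), mul(mul(SZ, SZ), Z))))
  [9] S(S(S(add(add(add(SZ, Z), add(SSZ, SZ)), mul(mul(SZ, SZ), Z)))))
  [10] S(S(S(add(add(S(add(Z, Z)), add(SSZ, SZ)), mul(mul(SZ, SZ), Z)))))
  [11] S(S(S(add(S(add(add(Z, Z), add(SSZ, SZ))), mul(mul(SZ, SZ), Z)))))
  [12] S(S(S(S(add(add(add(Z, Z), add(SSZ, SZ)), mul(mul(SZ, SZ), Z))))))
  [13] S(S(S(S(add(add(Z, add(SSZ, SZ)), mul(mul(SZ, SZ), Z))))))
  [14] S(S(S(S(add(add(SSZ, SZ), mul(mul(SZ, SZ), Z))))))
  [15] S(S(S(S(add(S(add(SZ, SZ)), mul(mul(SZ, SZ), Z))))))
  [16] S(S(S(S(S(add(add(SZ, SZ), mul(mul(SZ, SZ), Z)))))))
  [17] S(S(S(S(S(add(S(add(Z, SZ)), mul(mul(SZ, SZ), Z)))))))
  [18] S(S(S(S(S(S(add(add(Z, SZ), mul(mul(SZ, SZ), Z))))))))
  [19] S(S(S(S(S(S(add(SZ, mul(mul(SZ, SZ), Z))))))))
  [20] S(S(S(S(S(S(S(add(Z, mul(mul(SZ, SZ), Z)))))))))
  [21] S(S(S(S(S(S(S(mul(mul(SZ, SZ), Z))))))))
  [22] S(S(S(S(S(S(S(mul(add(SZ, mul(Z, SZ)), Z))))))))
  [23] S(S(S(S(S(S(S(mul(S(add(Z, mul(Z, SZ))), Z))))))))
  [24] S(S(S(S(S(S(S(add(Z, mul(add(Z, mul(Z, SZ)), Z)))))))))
  [25] S(S(S(S(S(S(S(mul(add(Z, mul(Z, SZ)), Z))))))))
  [26] S(S(S(S(S(S(S(mul(mul(Z, SZ), Z))))))))
  [27] S(S(S(S(S(S(S(mul(Z, Z))))))))
  [28] S^7(Z)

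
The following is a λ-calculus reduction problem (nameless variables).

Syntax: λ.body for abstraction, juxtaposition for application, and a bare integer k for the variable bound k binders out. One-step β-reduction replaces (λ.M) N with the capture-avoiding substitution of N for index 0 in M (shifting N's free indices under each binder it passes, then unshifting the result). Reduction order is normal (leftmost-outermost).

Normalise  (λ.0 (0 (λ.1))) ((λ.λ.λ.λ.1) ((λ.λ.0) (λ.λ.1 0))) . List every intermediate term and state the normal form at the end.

Answer: normal form = λ.λ.1  (in 3 steps)

Working:
  start: (λ.0 (0 (λ.1))) ((λ.λ.λ.λ.1) ((λ.λ.0) (λ.λ.1 0)))
  →1  (λ.λ.λ.λ.1) ((λ.λ.0) (λ.λ.1 0)) ((λ.λ.λ.λ.1) ((λ.λ.0) (λ.λ.1 0)) (λ.(λ.λ.λ.λ.1) ((λ.λ.0) (λ.λ.1 0))))
  →2  (λ.λ.λ.1) ((λ.λ.λ.λ.1) ((λ.λ.0) (λ.λ.1 0)) (λ.(λ.λ.λ.λ.1) ((λ.λ.0) (λ.λ.1 0))))
  →3  λ.λ.1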